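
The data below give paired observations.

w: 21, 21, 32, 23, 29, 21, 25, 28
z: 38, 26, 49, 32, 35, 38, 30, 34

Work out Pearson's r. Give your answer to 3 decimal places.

0.555

n = 8, Σw = 200, Σz = 282, Σw² = 5126, Σz² = 10270, Σwz = 7163
nΣwz − ΣwΣz = 57304 − 56400 = 904
nΣw² − (Σw)² = 41008 − 40000 = 1008; nΣz² − (Σz)² = 82160 − 79524 = 2636
r = 904 / √(1008 × 2636) = 904 / 1630.0577 ≈ 0.555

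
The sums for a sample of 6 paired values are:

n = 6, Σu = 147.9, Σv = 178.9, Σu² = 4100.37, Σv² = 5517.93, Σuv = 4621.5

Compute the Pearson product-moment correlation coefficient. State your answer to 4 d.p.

r = (nΣuv − ΣuΣv) / √[(nΣu² − (Σu)²)(nΣv² − (Σv)²)]
Numerator: 6×4621.5 − 147.9×178.9 = 1269.69
Denominator: √[(24602.22 − 21874.41)(33107.58 − 32005.21)] = √[2727.81 × 1102.37] = 1734.0865
r = 1269.69 / 1734.0865 ≈ 0.7322

0.7322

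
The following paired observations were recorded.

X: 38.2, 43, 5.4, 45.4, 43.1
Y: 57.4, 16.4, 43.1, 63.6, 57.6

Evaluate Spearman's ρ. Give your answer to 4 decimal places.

0.7000

Rank X: 2, 3, 1, 5, 4
Rank Y: 3, 1, 2, 5, 4
d = rank(X) − rank(Y): -1, 2, -1, 0, 0; Σd² = 6
ρ = 1 − 6Σd² / [n(n²−1)] = 1 − 6×6 / (5×24) = 1 − 36/120 ≈ 0.7000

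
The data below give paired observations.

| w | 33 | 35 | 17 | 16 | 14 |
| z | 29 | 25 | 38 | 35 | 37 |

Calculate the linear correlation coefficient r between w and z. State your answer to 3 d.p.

-0.955

n = 5, Σw = 115, Σz = 164, Σw² = 3055, Σz² = 5504, Σwz = 3556
nΣwz − ΣwΣz = 17780 − 18860 = -1080
nΣw² − (Σw)² = 15275 − 13225 = 2050; nΣz² − (Σz)² = 27520 − 26896 = 624
r = -1080 / √(2050 × 624) = -1080 / 1131.0172 ≈ -0.955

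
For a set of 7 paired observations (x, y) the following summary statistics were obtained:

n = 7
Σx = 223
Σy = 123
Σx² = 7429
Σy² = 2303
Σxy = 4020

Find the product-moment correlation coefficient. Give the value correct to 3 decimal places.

0.473

r = (nΣxy − ΣxΣy) / √[(nΣx² − (Σx)²)(nΣy² − (Σy)²)]
Numerator: 7×4020 − 223×123 = 711
Denominator: √[(52003 − 49729)(16121 − 15129)] = √[2274 × 992] = 1501.9348
r = 711 / 1501.9348 ≈ 0.473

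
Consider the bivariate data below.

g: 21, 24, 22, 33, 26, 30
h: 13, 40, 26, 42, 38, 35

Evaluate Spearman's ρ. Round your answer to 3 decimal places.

0.771

Rank g: 1, 3, 2, 6, 4, 5
Rank h: 1, 5, 2, 6, 4, 3
d = rank(g) − rank(h): 0, -2, 0, 0, 0, 2; Σd² = 8
ρ = 1 − 6Σd² / [n(n²−1)] = 1 − 6×8 / (6×35) = 1 − 48/210 ≈ 0.771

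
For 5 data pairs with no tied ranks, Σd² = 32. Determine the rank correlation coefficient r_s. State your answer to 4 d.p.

-0.6000

ρ = 1 − 6Σd² / [n(n²−1)] = 1 − 6×32 / (5×24)
  = 1 − 192/120 = 1 − 1.60000 ≈ -0.6000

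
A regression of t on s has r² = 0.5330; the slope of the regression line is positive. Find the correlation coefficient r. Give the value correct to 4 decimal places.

0.7301

|r| = √0.5330 = 0.7301
The association is positive, so r = 0.7301.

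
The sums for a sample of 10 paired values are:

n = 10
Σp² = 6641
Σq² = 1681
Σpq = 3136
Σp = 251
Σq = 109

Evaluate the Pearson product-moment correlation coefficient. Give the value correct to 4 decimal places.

r = (nΣpq − ΣpΣq) / √[(nΣp² − (Σp)²)(nΣq² − (Σq)²)]
Numerator: 10×3136 − 251×109 = 4001
Denominator: √[(66410 − 63001)(16810 − 11881)] = √[3409 × 4929] = 4099.1415
r = 4001 / 4099.1415 ≈ 0.9761

0.9761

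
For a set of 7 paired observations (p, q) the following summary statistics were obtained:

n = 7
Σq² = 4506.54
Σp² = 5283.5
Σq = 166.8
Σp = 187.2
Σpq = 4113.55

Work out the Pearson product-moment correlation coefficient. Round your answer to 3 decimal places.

-0.904

r = (nΣpq − ΣpΣq) / √[(nΣp² − (Σp)²)(nΣq² − (Σq)²)]
Numerator: 7×4113.55 − 187.2×166.8 = -2430.11
Denominator: √[(36984.5 − 35043.84)(31545.78 − 27822.24)] = √[1940.66 × 3723.54] = 2688.1453
r = -2430.11 / 2688.1453 ≈ -0.904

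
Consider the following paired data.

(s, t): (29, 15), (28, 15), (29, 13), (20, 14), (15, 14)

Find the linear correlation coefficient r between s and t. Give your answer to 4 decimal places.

n = 5, Σs = 121, Σt = 71, Σs² = 3091, Σt² = 1011, Σst = 1722
nΣst − ΣsΣt = 8610 − 8591 = 19
nΣs² − (Σs)² = 15455 − 14641 = 814; nΣt² − (Σt)² = 5055 − 5041 = 14
r = 19 / √(814 × 14) = 19 / 106.7520 ≈ 0.1780

0.1780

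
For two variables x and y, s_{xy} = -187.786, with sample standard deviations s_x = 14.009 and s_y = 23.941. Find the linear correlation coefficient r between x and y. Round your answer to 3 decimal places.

r = Cov(x,y) / (s_x · s_y) = -187.786 / (14.009 × 23.941)
  = -187.786 / 335.3895 ≈ -0.560

-0.560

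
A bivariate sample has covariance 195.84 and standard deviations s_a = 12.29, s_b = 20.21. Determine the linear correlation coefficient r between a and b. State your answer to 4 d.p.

0.7885

r = Cov(a,b) / (s_a · s_b) = 195.84 / (12.29 × 20.21)
  = 195.84 / 248.3809 ≈ 0.7885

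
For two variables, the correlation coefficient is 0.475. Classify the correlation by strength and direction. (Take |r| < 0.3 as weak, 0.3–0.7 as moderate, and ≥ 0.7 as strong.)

r = 0.475 > 0 so the relationship is positive.
|r| = 0.475, which falls in the moderate range.

moderate positive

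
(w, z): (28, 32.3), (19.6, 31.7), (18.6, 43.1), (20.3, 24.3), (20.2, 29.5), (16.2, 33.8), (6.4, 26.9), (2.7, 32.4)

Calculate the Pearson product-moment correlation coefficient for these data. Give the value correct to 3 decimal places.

n = 8, Σw = 132, Σz = 254, Σw² = 2644.94, Σz² = 8282.34, Σwz = 4223.77
nΣwz − ΣwΣz = 33790.16 − 33528 = 262.16
nΣw² − (Σw)² = 21159.52 − 17424 = 3735.52; nΣz² − (Σz)² = 66258.72 − 64516 = 1742.72
r = 262.16 / √(3735.52 × 1742.72) = 262.16 / 2551.4634 ≈ 0.103

0.103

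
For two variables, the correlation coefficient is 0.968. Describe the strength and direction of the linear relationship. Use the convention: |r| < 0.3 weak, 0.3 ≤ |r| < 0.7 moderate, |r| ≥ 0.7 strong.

r = 0.968 > 0 so the relationship is positive.
|r| = 0.968, which falls in the strong range.

strong positive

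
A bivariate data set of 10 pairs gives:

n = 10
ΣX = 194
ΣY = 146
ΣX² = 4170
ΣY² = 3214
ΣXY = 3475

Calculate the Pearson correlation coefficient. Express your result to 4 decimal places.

0.9689

r = (nΣXY − ΣXΣY) / √[(nΣX² − (ΣX)²)(nΣY² − (ΣY)²)]
Numerator: 10×3475 − 194×146 = 6426
Denominator: √[(41700 − 37636)(32140 − 21316)] = √[4064 × 10824] = 6632.4005
r = 6426 / 6632.4005 ≈ 0.9689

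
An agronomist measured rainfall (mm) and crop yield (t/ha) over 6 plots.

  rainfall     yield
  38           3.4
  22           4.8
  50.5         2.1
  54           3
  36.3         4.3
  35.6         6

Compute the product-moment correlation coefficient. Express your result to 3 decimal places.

-0.714

n = 6, Σx = 236.4, Σy = 23.6, Σx² = 9979.3, Σy² = 102.5, Σxy = 872.54
nΣxy − ΣxΣy = 5235.24 − 5579.04 = -343.8
nΣx² − (Σx)² = 59875.8 − 55884.96 = 3990.84; nΣy² − (Σy)² = 615 − 556.96 = 58.04
r = -343.8 / √(3990.84 × 58.04) = -343.8 / 481.2778 ≈ -0.714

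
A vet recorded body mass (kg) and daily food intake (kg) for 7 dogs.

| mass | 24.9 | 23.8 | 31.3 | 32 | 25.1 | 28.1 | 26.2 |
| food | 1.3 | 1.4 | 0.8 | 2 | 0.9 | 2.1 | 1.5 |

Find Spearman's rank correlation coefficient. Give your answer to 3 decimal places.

Rank mass: 2, 1, 6, 7, 3, 5, 4
Rank food: 3, 4, 1, 6, 2, 7, 5
d = rank(mass) − rank(food): -1, -3, 5, 1, 1, -2, -1; Σd² = 42
ρ = 1 − 6Σd² / [n(n²−1)] = 1 − 6×42 / (7×48) = 1 − 252/336 ≈ 0.250

0.250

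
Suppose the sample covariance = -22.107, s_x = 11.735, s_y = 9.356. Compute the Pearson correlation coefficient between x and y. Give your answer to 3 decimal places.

-0.201

r = Cov(x,y) / (s_x · s_y) = -22.107 / (11.735 × 9.356)
  = -22.107 / 109.7927 ≈ -0.201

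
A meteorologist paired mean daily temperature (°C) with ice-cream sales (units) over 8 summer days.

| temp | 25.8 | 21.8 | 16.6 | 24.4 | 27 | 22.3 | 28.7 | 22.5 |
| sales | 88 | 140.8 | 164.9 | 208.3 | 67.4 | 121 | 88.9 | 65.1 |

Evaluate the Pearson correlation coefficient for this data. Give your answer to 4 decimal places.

-0.4735

n = 8, Σx = 189.1, Σy = 944.4, Σx² = 4568.03, Σy² = 129474.52, Σxy = 21693.98
nΣxy − ΣxΣy = 173551.84 − 178586.04 = -5034.2
nΣx² − (Σx)² = 36544.24 − 35758.81 = 785.43; nΣy² − (Σy)² = 1035796.16 − 891891.36 = 143904.8
r = -5034.2 / √(785.43 × 143904.8) = -5034.2 / 10631.4226 ≈ -0.4735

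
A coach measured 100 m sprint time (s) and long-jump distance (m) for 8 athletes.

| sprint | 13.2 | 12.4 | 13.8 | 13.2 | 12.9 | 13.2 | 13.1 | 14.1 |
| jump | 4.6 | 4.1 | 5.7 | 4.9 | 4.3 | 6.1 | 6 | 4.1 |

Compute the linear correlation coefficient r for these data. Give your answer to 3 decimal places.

n = 8, Σx = 105.9, Σy = 39.8, Σx² = 1403.75, Σy² = 202.98, Σxy = 527.3
nΣxy − ΣxΣy = 4218.4 − 4214.82 = 3.58
nΣx² − (Σx)² = 11230 − 11214.81 = 15.19; nΣy² − (Σy)² = 1623.84 − 1584.04 = 39.8
r = 3.58 / √(15.19 × 39.8) = 3.58 / 24.5878 ≈ 0.146

0.146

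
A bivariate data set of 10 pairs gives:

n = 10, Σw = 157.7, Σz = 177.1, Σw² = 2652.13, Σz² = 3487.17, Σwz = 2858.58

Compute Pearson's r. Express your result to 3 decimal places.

0.273

r = (nΣwz − ΣwΣz) / √[(nΣw² − (Σw)²)(nΣz² − (Σz)²)]
Numerator: 10×2858.58 − 157.7×177.1 = 657.13
Denominator: √[(26521.3 − 24869.29)(34871.7 − 31364.41)] = √[1652.01 × 3507.29] = 2407.0891
r = 657.13 / 2407.0891 ≈ 0.273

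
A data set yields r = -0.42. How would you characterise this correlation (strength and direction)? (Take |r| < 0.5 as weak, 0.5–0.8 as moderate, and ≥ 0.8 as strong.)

weak negative

r = -0.42 < 0 so the relationship is negative.
|r| = 0.42, which falls in the weak range.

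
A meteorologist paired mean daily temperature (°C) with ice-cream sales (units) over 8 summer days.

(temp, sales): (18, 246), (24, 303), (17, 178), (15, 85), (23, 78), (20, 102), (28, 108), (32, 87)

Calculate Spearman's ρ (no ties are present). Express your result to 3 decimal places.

0.024

Rank temp: 3, 6, 2, 1, 5, 4, 7, 8
Rank sales: 7, 8, 6, 2, 1, 4, 5, 3
d = rank(temp) − rank(sales): -4, -2, -4, -1, 4, 0, 2, 5; Σd² = 82
ρ = 1 − 6Σd² / [n(n²−1)] = 1 − 6×82 / (8×63) = 1 − 492/504 ≈ 0.024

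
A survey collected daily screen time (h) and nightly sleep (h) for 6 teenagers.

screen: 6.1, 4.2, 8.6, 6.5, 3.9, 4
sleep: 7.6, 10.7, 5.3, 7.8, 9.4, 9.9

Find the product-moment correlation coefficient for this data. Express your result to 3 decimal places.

n = 6, Σx = 33.3, Σy = 50.7, Σx² = 202.27, Σy² = 447.55, Σxy = 263.84
nΣxy − ΣxΣy = 1583.04 − 1688.31 = -105.27
nΣx² − (Σx)² = 1213.62 − 1108.89 = 104.73; nΣy² − (Σy)² = 2685.3 − 2570.49 = 114.81
r = -105.27 / √(104.73 × 114.81) = -105.27 / 109.6542 ≈ -0.960

-0.960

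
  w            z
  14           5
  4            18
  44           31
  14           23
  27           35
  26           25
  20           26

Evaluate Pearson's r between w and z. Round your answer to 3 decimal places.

n = 7, Σw = 149, Σz = 163, Σw² = 4149, Σz² = 4365, Σwz = 3943
nΣwz − ΣwΣz = 27601 − 24287 = 3314
nΣw² − (Σw)² = 29043 − 22201 = 6842; nΣz² − (Σz)² = 30555 − 26569 = 3986
r = 3314 / √(6842 × 3986) = 3314 / 5222.2803 ≈ 0.635

0.635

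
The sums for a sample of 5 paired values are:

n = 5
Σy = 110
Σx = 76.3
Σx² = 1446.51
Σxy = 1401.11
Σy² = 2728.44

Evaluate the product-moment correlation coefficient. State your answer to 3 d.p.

-0.941

r = (nΣxy − ΣxΣy) / √[(nΣx² − (Σx)²)(nΣy² − (Σy)²)]
Numerator: 5×1401.11 − 76.3×110 = -1387.45
Denominator: √[(7232.55 − 5821.69)(13642.2 − 12100)] = √[1410.86 × 1542.2] = 1475.0689
r = -1387.45 / 1475.0689 ≈ -0.941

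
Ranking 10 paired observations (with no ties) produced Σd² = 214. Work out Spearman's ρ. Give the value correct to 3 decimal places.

-0.297

ρ = 1 − 6Σd² / [n(n²−1)] = 1 − 6×214 / (10×99)
  = 1 − 1284/990 = 1 − 1.2970 ≈ -0.297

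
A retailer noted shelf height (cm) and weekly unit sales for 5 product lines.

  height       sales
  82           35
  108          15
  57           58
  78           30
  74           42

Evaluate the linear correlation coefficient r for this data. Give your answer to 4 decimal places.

n = 5, Σx = 399, Σy = 180, Σx² = 33197, Σy² = 7478, Σxy = 13244
nΣxy − ΣxΣy = 66220 − 71820 = -5600
nΣx² − (Σx)² = 165985 − 159201 = 6784; nΣy² − (Σy)² = 37390 − 32400 = 4990
r = -5600 / √(6784 × 4990) = -5600 / 5818.2609 ≈ -0.9625

-0.9625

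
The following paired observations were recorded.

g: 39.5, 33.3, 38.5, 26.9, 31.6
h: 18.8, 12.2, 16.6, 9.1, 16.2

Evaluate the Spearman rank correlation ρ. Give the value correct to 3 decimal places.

Rank g: 5, 3, 4, 1, 2
Rank h: 5, 2, 4, 1, 3
d = rank(g) − rank(h): 0, 1, 0, 0, -1; Σd² = 2
ρ = 1 − 6Σd² / [n(n²−1)] = 1 − 6×2 / (5×24) = 1 − 12/120 ≈ 0.900

0.900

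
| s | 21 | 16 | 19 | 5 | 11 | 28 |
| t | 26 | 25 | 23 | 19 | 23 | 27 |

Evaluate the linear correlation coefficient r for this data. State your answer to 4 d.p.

n = 6, Σs = 100, Σt = 143, Σs² = 1988, Σt² = 3449, Σst = 2487
nΣst − ΣsΣt = 14922 − 14300 = 622
nΣs² − (Σs)² = 11928 − 10000 = 1928; nΣt² − (Σt)² = 20694 − 20449 = 245
r = 622 / √(1928 × 245) = 622 / 687.2845 ≈ 0.9050

0.9050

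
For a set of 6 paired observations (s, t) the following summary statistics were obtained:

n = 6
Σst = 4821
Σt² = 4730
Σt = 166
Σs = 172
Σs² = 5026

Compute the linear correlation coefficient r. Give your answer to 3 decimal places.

r = (nΣst − ΣsΣt) / √[(nΣs² − (Σs)²)(nΣt² − (Σt)²)]
Numerator: 6×4821 − 172×166 = 374
Denominator: √[(30156 − 29584)(28380 − 27556)] = √[572 × 824] = 686.5333
r = 374 / 686.5333 ≈ 0.545

0.545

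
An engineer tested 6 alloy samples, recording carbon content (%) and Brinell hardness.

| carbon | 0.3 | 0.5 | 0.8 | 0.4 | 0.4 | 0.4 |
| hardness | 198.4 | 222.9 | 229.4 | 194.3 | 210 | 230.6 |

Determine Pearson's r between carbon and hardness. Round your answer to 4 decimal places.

0.6169

n = 6, Σx = 2.8, Σy = 1285.6, Σx² = 1.46, Σy² = 276700.18, Σxy = 608.45
nΣxy − ΣxΣy = 3650.7 − 3599.68 = 51.02
nΣx² − (Σx)² = 8.76 − 7.84 = 0.92; nΣy² − (Σy)² = 1660201.08 − 1652767.36 = 7433.72
r = 51.02 / √(0.92 × 7433.72) = 51.02 / 82.6984 ≈ 0.6169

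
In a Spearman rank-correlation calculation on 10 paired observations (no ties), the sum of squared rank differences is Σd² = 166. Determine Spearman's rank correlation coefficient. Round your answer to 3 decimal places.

-0.006

ρ = 1 − 6Σd² / [n(n²−1)] = 1 − 6×166 / (10×99)
  = 1 − 996/990 = 1 − 1.0061 ≈ -0.006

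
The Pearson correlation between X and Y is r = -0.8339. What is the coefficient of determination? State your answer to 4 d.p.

r² = (-0.8339)² = 0.6954

0.6954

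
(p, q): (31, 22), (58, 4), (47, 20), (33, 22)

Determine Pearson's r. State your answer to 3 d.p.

-0.883

n = 4, Σp = 169, Σq = 68, Σp² = 7623, Σq² = 1384, Σpq = 2580
nΣpq − ΣpΣq = 10320 − 11492 = -1172
nΣp² − (Σp)² = 30492 − 28561 = 1931; nΣq² − (Σq)² = 5536 − 4624 = 912
r = -1172 / √(1931 × 912) = -1172 / 1327.0539 ≈ -0.883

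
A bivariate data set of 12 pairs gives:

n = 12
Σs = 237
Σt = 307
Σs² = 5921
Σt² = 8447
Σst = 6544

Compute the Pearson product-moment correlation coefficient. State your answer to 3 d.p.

0.561

r = (nΣst − ΣsΣt) / √[(nΣs² − (Σs)²)(nΣt² − (Σt)²)]
Numerator: 12×6544 − 237×307 = 5769
Denominator: √[(71052 − 56169)(101364 − 94249)] = √[14883 × 7115] = 10290.4103
r = 5769 / 10290.4103 ≈ 0.561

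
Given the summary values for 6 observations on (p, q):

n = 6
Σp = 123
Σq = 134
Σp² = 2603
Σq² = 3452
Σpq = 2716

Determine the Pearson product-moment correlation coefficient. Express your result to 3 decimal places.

-0.160

r = (nΣpq − ΣpΣq) / √[(nΣp² − (Σp)²)(nΣq² − (Σq)²)]
Numerator: 6×2716 − 123×134 = -186
Denominator: √[(15618 − 15129)(20712 − 17956)] = √[489 × 2756] = 1160.8979
r = -186 / 1160.8979 ≈ -0.160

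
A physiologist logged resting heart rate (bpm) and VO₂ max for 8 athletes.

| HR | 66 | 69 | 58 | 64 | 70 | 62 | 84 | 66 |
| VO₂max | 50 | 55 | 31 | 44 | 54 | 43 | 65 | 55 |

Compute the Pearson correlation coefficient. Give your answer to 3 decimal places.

0.896

n = 8, Σx = 539, Σy = 397, Σx² = 36733, Σy² = 20437, Σxy = 27245
nΣxy − ΣxΣy = 217960 − 213983 = 3977
nΣx² − (Σx)² = 293864 − 290521 = 3343; nΣy² − (Σy)² = 163496 − 157609 = 5887
r = 3977 / √(3343 × 5887) = 3977 / 4436.2418 ≈ 0.896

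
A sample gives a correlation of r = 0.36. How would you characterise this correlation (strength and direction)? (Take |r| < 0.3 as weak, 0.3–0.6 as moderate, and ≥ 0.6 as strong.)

r = 0.36 > 0 so the relationship is positive.
|r| = 0.36, which falls in the moderate range.

moderate positive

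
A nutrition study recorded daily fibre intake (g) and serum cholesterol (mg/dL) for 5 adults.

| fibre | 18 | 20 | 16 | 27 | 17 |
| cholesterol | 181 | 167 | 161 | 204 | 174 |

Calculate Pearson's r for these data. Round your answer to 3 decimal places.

n = 5, Σx = 98, Σy = 887, Σx² = 1998, Σy² = 158463, Σxy = 17640
nΣxy − ΣxΣy = 88200 − 86926 = 1274
nΣx² − (Σx)² = 9990 − 9604 = 386; nΣy² − (Σy)² = 792315 − 786769 = 5546
r = 1274 / √(386 × 5546) = 1274 / 1463.1323 ≈ 0.871

0.871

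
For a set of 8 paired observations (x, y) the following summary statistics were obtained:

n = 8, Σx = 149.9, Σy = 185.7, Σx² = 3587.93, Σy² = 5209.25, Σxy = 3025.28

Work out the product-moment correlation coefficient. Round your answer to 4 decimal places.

-0.5429

r = (nΣxy − ΣxΣy) / √[(nΣx² − (Σx)²)(nΣy² − (Σy)²)]
Numerator: 8×3025.28 − 149.9×185.7 = -3634.19
Denominator: √[(28703.44 − 22470.01)(41674 − 34484.49)] = √[6233.43 × 7189.51] = 6694.4236
r = -3634.19 / 6694.4236 ≈ -0.5429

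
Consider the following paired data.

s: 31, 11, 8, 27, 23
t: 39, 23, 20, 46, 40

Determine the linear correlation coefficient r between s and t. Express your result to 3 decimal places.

n = 5, Σs = 100, Σt = 168, Σs² = 2404, Σt² = 6166, Σst = 3784
nΣst − ΣsΣt = 18920 − 16800 = 2120
nΣs² − (Σs)² = 12020 − 10000 = 2020; nΣt² − (Σt)² = 30830 − 28224 = 2606
r = 2120 / √(2020 × 2606) = 2120 / 2294.3670 ≈ 0.924

0.924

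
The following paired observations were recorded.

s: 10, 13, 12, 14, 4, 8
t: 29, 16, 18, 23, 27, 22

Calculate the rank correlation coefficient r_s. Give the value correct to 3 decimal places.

Rank s: 3, 5, 4, 6, 1, 2
Rank t: 6, 1, 2, 4, 5, 3
d = rank(s) − rank(t): -3, 4, 2, 2, -4, -1; Σd² = 50
ρ = 1 − 6Σd² / [n(n²−1)] = 1 − 6×50 / (6×35) = 1 − 300/210 ≈ -0.429

-0.429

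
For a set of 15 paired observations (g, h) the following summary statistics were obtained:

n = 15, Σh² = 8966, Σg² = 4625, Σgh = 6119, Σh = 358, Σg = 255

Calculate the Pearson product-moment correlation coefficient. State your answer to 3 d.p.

0.094

r = (nΣgh − ΣgΣh) / √[(nΣg² − (Σg)²)(nΣh² − (Σh)²)]
Numerator: 15×6119 − 255×358 = 495
Denominator: √[(69375 − 65025)(134490 − 128164)] = √[4350 × 6326] = 5245.7697
r = 495 / 5245.7697 ≈ 0.094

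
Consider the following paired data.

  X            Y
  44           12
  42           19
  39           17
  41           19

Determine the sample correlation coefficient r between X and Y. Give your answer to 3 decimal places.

-0.606

n = 4, ΣX = 166, ΣY = 67, ΣX² = 6902, ΣY² = 1155, ΣXY = 2768
nΣXY − ΣXΣY = 11072 − 11122 = -50
nΣX² − (ΣX)² = 27608 − 27556 = 52; nΣY² − (ΣY)² = 4620 − 4489 = 131
r = -50 / √(52 × 131) = -50 / 82.5348 ≈ -0.606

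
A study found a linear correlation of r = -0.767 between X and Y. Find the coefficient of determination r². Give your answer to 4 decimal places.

0.5883

r² = (-0.767)² = 0.5883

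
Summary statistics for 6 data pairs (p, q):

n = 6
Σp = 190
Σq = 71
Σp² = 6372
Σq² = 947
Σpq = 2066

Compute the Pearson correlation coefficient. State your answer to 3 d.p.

-0.936

r = (nΣpq − ΣpΣq) / √[(nΣp² − (Σp)²)(nΣq² − (Σq)²)]
Numerator: 6×2066 − 190×71 = -1094
Denominator: √[(38232 − 36100)(5682 − 5041)] = √[2132 × 641] = 1169.0218
r = -1094 / 1169.0218 ≈ -0.936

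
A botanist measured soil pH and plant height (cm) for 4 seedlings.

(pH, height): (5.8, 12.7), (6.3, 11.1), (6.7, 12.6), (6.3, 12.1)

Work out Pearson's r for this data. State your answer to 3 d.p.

n = 4, Σx = 25.1, Σy = 48.5, Σx² = 157.91, Σy² = 589.67, Σxy = 304.24
nΣxy − ΣxΣy = 1216.96 − 1217.35 = -0.39
nΣx² − (Σx)² = 631.64 − 630.01 = 1.63; nΣy² − (Σy)² = 2358.68 − 2352.25 = 6.43
r = -0.39 / √(1.63 × 6.43) = -0.39 / 3.2374 ≈ -0.120

-0.120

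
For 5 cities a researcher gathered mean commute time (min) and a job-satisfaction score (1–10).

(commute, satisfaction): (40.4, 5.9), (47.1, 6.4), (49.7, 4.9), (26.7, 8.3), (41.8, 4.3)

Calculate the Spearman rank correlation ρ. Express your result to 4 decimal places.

-0.5000

Rank commute: 2, 4, 5, 1, 3
Rank satisfaction: 3, 4, 2, 5, 1
d = rank(commute) − rank(satisfaction): -1, 0, 3, -4, 2; Σd² = 30
ρ = 1 − 6Σd² / [n(n²−1)] = 1 − 6×30 / (5×24) = 1 − 180/120 ≈ -0.5000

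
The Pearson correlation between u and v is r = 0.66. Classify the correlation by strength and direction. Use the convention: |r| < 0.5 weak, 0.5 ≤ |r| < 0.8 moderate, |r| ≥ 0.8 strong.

moderate positive

r = 0.66 > 0 so the relationship is positive.
|r| = 0.66, which falls in the moderate range.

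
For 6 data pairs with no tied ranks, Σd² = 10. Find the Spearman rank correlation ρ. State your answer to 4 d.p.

ρ = 1 − 6Σd² / [n(n²−1)] = 1 − 6×10 / (6×35)
  = 1 − 60/210 = 1 − 0.28571 ≈ 0.7143

0.7143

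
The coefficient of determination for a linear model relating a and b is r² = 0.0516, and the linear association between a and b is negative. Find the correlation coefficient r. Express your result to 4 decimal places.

|r| = √0.0516 = 0.2272
The association is negative, so r = −0.2272.

-0.2272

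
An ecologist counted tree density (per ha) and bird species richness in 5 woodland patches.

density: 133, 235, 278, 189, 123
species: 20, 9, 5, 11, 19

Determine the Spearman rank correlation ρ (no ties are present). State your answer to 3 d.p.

-0.900

Rank density: 2, 4, 5, 3, 1
Rank species: 5, 2, 1, 3, 4
d = rank(density) − rank(species): -3, 2, 4, 0, -3; Σd² = 38
ρ = 1 − 6Σd² / [n(n²−1)] = 1 − 6×38 / (5×24) = 1 − 228/120 ≈ -0.900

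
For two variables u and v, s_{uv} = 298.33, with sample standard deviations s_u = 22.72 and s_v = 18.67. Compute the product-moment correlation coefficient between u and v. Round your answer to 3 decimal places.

r = Cov(u,v) / (s_u · s_v) = 298.33 / (22.72 × 18.67)
  = 298.33 / 424.1824 ≈ 0.703

0.703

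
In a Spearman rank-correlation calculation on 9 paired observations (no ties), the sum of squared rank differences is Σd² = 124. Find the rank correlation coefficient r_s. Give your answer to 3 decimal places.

-0.033

ρ = 1 − 6Σd² / [n(n²−1)] = 1 − 6×124 / (9×80)
  = 1 − 744/720 = 1 − 1.0333 ≈ -0.033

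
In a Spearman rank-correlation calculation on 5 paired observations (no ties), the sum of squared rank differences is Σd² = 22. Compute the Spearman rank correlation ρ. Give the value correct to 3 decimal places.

-0.100

ρ = 1 − 6Σd² / [n(n²−1)] = 1 − 6×22 / (5×24)
  = 1 − 132/120 = 1 − 1.1000 ≈ -0.100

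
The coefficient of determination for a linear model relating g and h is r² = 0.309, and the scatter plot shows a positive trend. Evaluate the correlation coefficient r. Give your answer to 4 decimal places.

|r| = √0.309 = 0.5559
The association is positive, so r = 0.5559.

0.5559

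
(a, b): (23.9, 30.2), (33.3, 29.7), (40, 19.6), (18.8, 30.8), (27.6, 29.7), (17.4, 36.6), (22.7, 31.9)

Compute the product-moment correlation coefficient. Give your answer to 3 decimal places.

-0.878

n = 7, Σa = 183.7, Σb = 208.5, Σa² = 5213.35, Σb² = 6366.19, Σab = 5254.52
nΣab − ΣaΣb = 36781.64 − 38301.45 = -1519.81
nΣa² − (Σa)² = 36493.45 − 33745.69 = 2747.76; nΣb² − (Σb)² = 44563.33 − 43472.25 = 1091.08
r = -1519.81 / √(2747.76 × 1091.08) = -1519.81 / 1731.4809 ≈ -0.878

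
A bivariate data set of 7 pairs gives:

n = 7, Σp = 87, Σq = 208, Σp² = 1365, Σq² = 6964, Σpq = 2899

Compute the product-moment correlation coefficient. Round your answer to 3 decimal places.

r = (nΣpq − ΣpΣq) / √[(nΣp² − (Σp)²)(nΣq² − (Σq)²)]
Numerator: 7×2899 − 87×208 = 2197
Denominator: √[(9555 − 7569)(48748 − 43264)] = √[1986 × 5484] = 3300.1854
r = 2197 / 3300.1854 ≈ 0.666

0.666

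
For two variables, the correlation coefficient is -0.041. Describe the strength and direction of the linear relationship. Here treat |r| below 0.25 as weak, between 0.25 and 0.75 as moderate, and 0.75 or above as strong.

weak negative

r = -0.041 < 0 so the relationship is negative.
|r| = 0.041, which falls in the weak range.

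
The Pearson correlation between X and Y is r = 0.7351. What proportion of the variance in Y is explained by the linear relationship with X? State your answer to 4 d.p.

r² = (0.7351)² = 0.5404

0.5404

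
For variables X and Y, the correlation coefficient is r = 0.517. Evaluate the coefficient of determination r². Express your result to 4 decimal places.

0.2673

r² = (0.517)² = 0.2673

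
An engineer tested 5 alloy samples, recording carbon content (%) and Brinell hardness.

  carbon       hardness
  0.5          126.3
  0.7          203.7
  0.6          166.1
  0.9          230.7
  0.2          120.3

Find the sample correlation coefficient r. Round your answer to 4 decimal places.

0.9211

n = 5, Σx = 2.9, Σy = 847.1, Σx² = 1.95, Σy² = 152729.17, Σxy = 537.09
nΣxy − ΣxΣy = 2685.45 − 2456.59 = 228.86
nΣx² − (Σx)² = 9.75 − 8.41 = 1.34; nΣy² − (Σy)² = 763645.85 − 717578.41 = 46067.44
r = 228.86 / √(1.34 × 46067.44) = 228.86 / 248.4560 ≈ 0.9211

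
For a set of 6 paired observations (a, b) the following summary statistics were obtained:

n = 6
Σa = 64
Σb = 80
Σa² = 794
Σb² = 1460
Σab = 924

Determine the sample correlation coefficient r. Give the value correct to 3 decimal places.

0.338

r = (nΣab − ΣaΣb) / √[(nΣa² − (Σa)²)(nΣb² − (Σb)²)]
Numerator: 6×924 − 64×80 = 424
Denominator: √[(4764 − 4096)(8760 − 6400)] = √[668 × 2360] = 1255.5795
r = 424 / 1255.5795 ≈ 0.338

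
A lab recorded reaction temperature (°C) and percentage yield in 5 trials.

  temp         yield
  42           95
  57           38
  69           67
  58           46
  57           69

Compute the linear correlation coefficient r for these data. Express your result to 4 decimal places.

n = 5, Σx = 283, Σy = 315, Σx² = 16387, Σy² = 21835, Σxy = 17380
nΣxy − ΣxΣy = 86900 − 89145 = -2245
nΣx² − (Σx)² = 81935 − 80089 = 1846; nΣy² − (Σy)² = 109175 − 99225 = 9950
r = -2245 / √(1846 × 9950) = -2245 / 4285.7555 ≈ -0.5238

-0.5238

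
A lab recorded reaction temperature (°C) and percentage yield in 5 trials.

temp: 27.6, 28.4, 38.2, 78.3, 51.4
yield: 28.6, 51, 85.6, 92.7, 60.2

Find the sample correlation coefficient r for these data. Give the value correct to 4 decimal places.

n = 5, Σx = 223.9, Σy = 318.1, Σx² = 11800.41, Σy² = 22963.65, Σxy = 15860.37
nΣxy − ΣxΣy = 79301.85 − 71222.59 = 8079.26
nΣx² − (Σx)² = 59002.05 − 50131.21 = 8870.84; nΣy² − (Σy)² = 114818.25 − 101187.61 = 13630.64
r = 8079.26 / √(8870.84 × 13630.64) = 8079.26 / 10996.1460 ≈ 0.7347

0.7347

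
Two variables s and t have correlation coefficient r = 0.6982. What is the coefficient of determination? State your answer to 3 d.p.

r² = (0.6982)² = 0.487

0.487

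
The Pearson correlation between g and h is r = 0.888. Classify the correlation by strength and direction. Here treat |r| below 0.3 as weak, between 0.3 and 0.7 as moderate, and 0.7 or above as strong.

strong positive

r = 0.888 > 0 so the relationship is positive.
|r| = 0.888, which falls in the strong range.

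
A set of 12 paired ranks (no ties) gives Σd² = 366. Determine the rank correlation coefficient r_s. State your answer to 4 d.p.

ρ = 1 − 6Σd² / [n(n²−1)] = 1 − 6×366 / (12×143)
  = 1 − 2196/1716 = 1 − 1.27972 ≈ -0.2797

-0.2797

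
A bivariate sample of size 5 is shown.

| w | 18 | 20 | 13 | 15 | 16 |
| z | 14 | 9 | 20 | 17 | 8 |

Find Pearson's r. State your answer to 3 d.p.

n = 5, Σw = 82, Σz = 68, Σw² = 1374, Σz² = 1030, Σwz = 1075
nΣwz − ΣwΣz = 5375 − 5576 = -201
nΣw² − (Σw)² = 6870 − 6724 = 146; nΣz² − (Σz)² = 5150 − 4624 = 526
r = -201 / √(146 × 526) = -201 / 277.1209 ≈ -0.725

-0.725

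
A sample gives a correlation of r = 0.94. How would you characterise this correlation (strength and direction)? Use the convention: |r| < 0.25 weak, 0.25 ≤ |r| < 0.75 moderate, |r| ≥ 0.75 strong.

strong positive

r = 0.94 > 0 so the relationship is positive.
|r| = 0.94, which falls in the strong range.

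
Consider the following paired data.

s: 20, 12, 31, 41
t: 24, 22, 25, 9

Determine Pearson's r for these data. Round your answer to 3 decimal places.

-0.679

n = 4, Σs = 104, Σt = 80, Σs² = 3186, Σt² = 1766, Σst = 1888
nΣst − ΣsΣt = 7552 − 8320 = -768
nΣs² − (Σs)² = 12744 − 10816 = 1928; nΣt² − (Σt)² = 7064 − 6400 = 664
r = -768 / √(1928 × 664) = -768 / 1131.4557 ≈ -0.679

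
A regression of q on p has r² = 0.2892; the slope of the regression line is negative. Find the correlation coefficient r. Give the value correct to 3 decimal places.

-0.538

|r| = √0.2892 = 0.538
The association is negative, so r = −0.538.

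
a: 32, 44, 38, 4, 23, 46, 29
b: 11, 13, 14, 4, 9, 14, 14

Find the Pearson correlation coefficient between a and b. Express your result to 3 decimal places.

n = 7, Σa = 216, Σb = 79, Σa² = 7906, Σb² = 975, Σab = 2729
nΣab − ΣaΣb = 19103 − 17064 = 2039
nΣa² − (Σa)² = 55342 − 46656 = 8686; nΣb² − (Σb)² = 6825 − 6241 = 584
r = 2039 / √(8686 × 584) = 2039 / 2252.2487 ≈ 0.905

0.905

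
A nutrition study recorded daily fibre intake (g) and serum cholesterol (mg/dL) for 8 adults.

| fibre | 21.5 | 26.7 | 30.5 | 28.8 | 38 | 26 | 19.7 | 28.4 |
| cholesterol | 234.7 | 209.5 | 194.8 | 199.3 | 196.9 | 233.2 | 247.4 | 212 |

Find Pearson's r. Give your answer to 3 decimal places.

n = 8, Σx = 219.6, Σy = 1727.8, Σx² = 6249.48, Σy² = 375944.48, Σxy = 46760.92
nΣxy − ΣxΣy = 374087.36 − 379424.88 = -5337.52
nΣx² − (Σx)² = 49995.84 − 48224.16 = 1771.68; nΣy² − (Σy)² = 3007555.84 − 2985292.84 = 22263
r = -5337.52 / √(1771.68 × 22263) = -5337.52 / 6280.3592 ≈ -0.850

-0.850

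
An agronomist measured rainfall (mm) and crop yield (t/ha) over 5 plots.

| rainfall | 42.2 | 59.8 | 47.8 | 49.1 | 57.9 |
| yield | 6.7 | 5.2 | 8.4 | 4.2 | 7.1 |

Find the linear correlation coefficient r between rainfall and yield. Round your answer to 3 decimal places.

n = 5, Σx = 256.8, Σy = 31.6, Σx² = 13404.94, Σy² = 210.54, Σxy = 1612.53
nΣxy − ΣxΣy = 8062.65 − 8114.88 = -52.23
nΣx² − (Σx)² = 67024.7 − 65946.24 = 1078.46; nΣy² − (Σy)² = 1052.7 − 998.56 = 54.14
r = -52.23 / √(1078.46 × 54.14) = -52.23 / 241.6357 ≈ -0.216

-0.216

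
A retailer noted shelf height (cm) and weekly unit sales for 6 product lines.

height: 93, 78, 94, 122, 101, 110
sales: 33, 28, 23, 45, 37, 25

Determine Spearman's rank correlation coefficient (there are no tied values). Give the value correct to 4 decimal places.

0.3714

Rank height: 2, 1, 3, 6, 4, 5
Rank sales: 4, 3, 1, 6, 5, 2
d = rank(height) − rank(sales): -2, -2, 2, 0, -1, 3; Σd² = 22
ρ = 1 − 6Σd² / [n(n²−1)] = 1 − 6×22 / (6×35) = 1 − 132/210 ≈ 0.3714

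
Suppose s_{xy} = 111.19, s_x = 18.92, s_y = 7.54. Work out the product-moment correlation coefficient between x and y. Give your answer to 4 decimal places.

0.7794

r = Cov(x,y) / (s_x · s_y) = 111.19 / (18.92 × 7.54)
  = 111.19 / 142.6568 ≈ 0.7794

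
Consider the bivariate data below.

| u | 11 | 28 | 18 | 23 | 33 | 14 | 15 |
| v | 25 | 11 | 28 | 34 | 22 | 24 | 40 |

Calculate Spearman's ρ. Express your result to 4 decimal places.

Rank u: 1, 6, 4, 5, 7, 2, 3
Rank v: 4, 1, 5, 6, 2, 3, 7
d = rank(u) − rank(v): -3, 5, -1, -1, 5, -1, -4; Σd² = 78
ρ = 1 − 6Σd² / [n(n²−1)] = 1 − 6×78 / (7×48) = 1 − 468/336 ≈ -0.3929

-0.3929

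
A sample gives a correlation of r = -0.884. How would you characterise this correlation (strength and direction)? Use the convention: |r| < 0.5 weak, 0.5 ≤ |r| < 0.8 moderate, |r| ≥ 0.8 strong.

strong negative

r = -0.884 < 0 so the relationship is negative.
|r| = 0.884, which falls in the strong range.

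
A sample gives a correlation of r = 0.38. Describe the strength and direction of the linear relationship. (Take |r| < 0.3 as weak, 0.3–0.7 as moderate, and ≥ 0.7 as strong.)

moderate positive

r = 0.38 > 0 so the relationship is positive.
|r| = 0.38, which falls in the moderate range.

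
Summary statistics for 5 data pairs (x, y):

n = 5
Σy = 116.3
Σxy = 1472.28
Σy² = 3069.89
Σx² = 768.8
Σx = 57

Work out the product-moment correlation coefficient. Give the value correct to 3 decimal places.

r = (nΣxy − ΣxΣy) / √[(nΣx² − (Σx)²)(nΣy² − (Σy)²)]
Numerator: 5×1472.28 − 57×116.3 = 732.3
Denominator: √[(3844 − 3249)(15349.45 − 13525.69)] = √[595 × 1823.76] = 1041.6992
r = 732.3 / 1041.6992 ≈ 0.703

0.703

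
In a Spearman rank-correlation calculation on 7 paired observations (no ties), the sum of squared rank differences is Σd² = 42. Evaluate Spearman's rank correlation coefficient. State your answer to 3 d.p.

ρ = 1 − 6Σd² / [n(n²−1)] = 1 − 6×42 / (7×48)
  = 1 − 252/336 = 1 − 0.7500 ≈ 0.250

0.250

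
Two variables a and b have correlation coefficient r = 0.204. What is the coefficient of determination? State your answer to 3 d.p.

0.042

r² = (0.204)² = 0.042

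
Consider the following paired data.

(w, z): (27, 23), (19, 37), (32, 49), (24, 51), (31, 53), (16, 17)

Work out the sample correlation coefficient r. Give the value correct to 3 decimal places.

0.646

n = 6, Σw = 149, Σz = 230, Σw² = 3907, Σz² = 9998, Σwz = 6031
nΣwz − ΣwΣz = 36186 − 34270 = 1916
nΣw² − (Σw)² = 23442 − 22201 = 1241; nΣz² − (Σz)² = 59988 − 52900 = 7088
r = 1916 / √(1241 × 7088) = 1916 / 2965.8402 ≈ 0.646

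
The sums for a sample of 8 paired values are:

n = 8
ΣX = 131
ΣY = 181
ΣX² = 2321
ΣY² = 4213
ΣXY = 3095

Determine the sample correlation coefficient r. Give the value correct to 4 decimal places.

r = (nΣXY − ΣXΣY) / √[(nΣX² − (ΣX)²)(nΣY² − (ΣY)²)]
Numerator: 8×3095 − 131×181 = 1049
Denominator: √[(18568 − 17161)(33704 − 32761)] = √[1407 × 943] = 1151.8685
r = 1049 / 1151.8685 ≈ 0.9107

0.9107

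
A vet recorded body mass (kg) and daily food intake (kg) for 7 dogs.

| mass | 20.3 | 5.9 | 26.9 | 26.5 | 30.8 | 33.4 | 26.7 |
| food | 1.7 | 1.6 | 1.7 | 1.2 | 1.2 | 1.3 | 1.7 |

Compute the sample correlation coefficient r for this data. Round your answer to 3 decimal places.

n = 7, Σx = 170.5, Σy = 10.4, Σx² = 4649.85, Σy² = 15.8, Σxy = 247.25
nΣxy − ΣxΣy = 1730.75 − 1773.2 = -42.45
nΣx² − (Σx)² = 32548.95 − 29070.25 = 3478.7; nΣy² − (Σy)² = 110.6 − 108.16 = 2.44
r = -42.45 / √(3478.7 × 2.44) = -42.45 / 92.1305 ≈ -0.461

-0.461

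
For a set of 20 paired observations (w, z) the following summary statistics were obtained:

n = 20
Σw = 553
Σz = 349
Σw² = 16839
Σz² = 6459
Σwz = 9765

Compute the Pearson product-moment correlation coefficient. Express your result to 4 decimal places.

0.1523

r = (nΣwz − ΣwΣz) / √[(nΣw² − (Σw)²)(nΣz² − (Σz)²)]
Numerator: 20×9765 − 553×349 = 2303
Denominator: √[(336780 − 305809)(129180 − 121801)] = √[30971 × 7379] = 15117.3744
r = 2303 / 15117.3744 ≈ 0.1523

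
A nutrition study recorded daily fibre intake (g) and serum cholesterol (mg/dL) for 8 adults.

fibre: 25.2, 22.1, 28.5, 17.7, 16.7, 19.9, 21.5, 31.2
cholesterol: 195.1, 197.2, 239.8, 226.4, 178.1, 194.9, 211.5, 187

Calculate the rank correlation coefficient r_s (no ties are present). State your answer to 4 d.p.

0.1667

Rank fibre: 6, 5, 7, 2, 1, 3, 4, 8
Rank cholesterol: 4, 5, 8, 7, 1, 3, 6, 2
d = rank(fibre) − rank(cholesterol): 2, 0, -1, -5, 0, 0, -2, 6; Σd² = 70
ρ = 1 − 6Σd² / [n(n²−1)] = 1 − 6×70 / (8×63) = 1 − 420/504 ≈ 0.1667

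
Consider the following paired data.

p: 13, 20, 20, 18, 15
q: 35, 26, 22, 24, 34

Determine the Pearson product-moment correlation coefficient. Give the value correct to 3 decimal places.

n = 5, Σp = 86, Σq = 141, Σp² = 1518, Σq² = 4117, Σpq = 2357
nΣpq − ΣpΣq = 11785 − 12126 = -341
nΣp² − (Σp)² = 7590 − 7396 = 194; nΣq² − (Σq)² = 20585 − 19881 = 704
r = -341 / √(194 × 704) = -341 / 369.5619 ≈ -0.923

-0.923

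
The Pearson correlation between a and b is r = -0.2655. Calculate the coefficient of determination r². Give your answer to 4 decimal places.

r² = (-0.2655)² = 0.0705

0.0705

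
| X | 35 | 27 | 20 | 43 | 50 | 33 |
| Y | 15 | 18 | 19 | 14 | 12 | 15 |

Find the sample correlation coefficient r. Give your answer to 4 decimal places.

-0.9745

n = 6, ΣX = 208, ΣY = 93, ΣX² = 7792, ΣY² = 1475, ΣXY = 3088
nΣXY − ΣXΣY = 18528 − 19344 = -816
nΣX² − (ΣX)² = 46752 − 43264 = 3488; nΣY² − (ΣY)² = 8850 − 8649 = 201
r = -816 / √(3488 × 201) = -816 / 837.3100 ≈ -0.9745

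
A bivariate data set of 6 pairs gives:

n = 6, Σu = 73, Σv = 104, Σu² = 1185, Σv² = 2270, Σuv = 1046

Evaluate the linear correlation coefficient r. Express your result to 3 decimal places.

-0.589

r = (nΣuv − ΣuΣv) / √[(nΣu² − (Σu)²)(nΣv² − (Σv)²)]
Numerator: 6×1046 − 73×104 = -1316
Denominator: √[(7110 − 5329)(13620 − 10816)] = √[1781 × 2804] = 2234.7089
r = -1316 / 2234.7089 ≈ -0.589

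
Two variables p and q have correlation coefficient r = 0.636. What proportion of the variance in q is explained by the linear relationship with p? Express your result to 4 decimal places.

r² = (0.636)² = 0.4045

0.4045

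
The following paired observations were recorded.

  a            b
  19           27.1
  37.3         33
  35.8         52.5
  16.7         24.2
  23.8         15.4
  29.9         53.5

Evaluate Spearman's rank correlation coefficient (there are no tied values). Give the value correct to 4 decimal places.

Rank a: 2, 6, 5, 1, 3, 4
Rank b: 3, 4, 5, 2, 1, 6
d = rank(a) − rank(b): -1, 2, 0, -1, 2, -2; Σd² = 14
ρ = 1 − 6Σd² / [n(n²−1)] = 1 − 6×14 / (6×35) = 1 − 84/210 ≈ 0.6000

0.6000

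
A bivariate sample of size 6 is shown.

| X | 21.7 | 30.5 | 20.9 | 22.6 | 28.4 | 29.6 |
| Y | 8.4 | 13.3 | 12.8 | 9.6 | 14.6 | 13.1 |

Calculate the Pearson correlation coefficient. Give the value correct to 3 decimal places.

n = 6, ΣX = 153.7, ΣY = 71.8, ΣX² = 4031.43, ΣY² = 888.22, ΣXY = 1874.81
nΣXY − ΣXΣY = 11248.86 − 11035.66 = 213.2
nΣX² − (ΣX)² = 24188.58 − 23623.69 = 564.89; nΣY² − (ΣY)² = 5329.32 − 5155.24 = 174.08
r = 213.2 / √(564.89 × 174.08) = 213.2 / 313.5858 ≈ 0.680

0.680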